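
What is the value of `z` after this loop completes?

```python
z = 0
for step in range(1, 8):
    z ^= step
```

XOR of 1 to 7
`z` takes the values: 0 → 1 → 3 → 0 → 4 → 1 → 7 → 0

Answer: 0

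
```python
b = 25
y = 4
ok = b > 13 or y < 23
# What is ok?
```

Trace:
`b = 25` → b = 25
`y = 4` → y = 4
`ok = b > 13 or y < 23` → ok = True
So ok = True

Answer: True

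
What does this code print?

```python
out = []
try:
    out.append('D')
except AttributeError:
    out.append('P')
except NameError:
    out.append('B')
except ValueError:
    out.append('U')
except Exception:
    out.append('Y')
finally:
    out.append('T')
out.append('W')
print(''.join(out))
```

Execution trace: 'D' (try body, no exception) → 'T' (finally) → 'W' (after the try/except). Output: DTW

Answer: DTW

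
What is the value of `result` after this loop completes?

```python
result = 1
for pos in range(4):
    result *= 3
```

3^4 = 81
`result` takes the values: 1 → 3 → 9 → 27 → 81

Answer: 81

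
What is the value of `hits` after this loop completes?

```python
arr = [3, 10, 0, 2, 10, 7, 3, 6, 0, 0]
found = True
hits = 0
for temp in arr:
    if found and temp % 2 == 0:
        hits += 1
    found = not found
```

Count even values at even positions
`hits` takes the values: 0 → 1 → 2 → 3

Answer: 3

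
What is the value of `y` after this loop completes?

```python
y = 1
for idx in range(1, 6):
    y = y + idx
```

Start at 1, add 1 through 5
`y` takes the values: 1 → 2 → 4 → 7 → 11 → 16

Answer: 16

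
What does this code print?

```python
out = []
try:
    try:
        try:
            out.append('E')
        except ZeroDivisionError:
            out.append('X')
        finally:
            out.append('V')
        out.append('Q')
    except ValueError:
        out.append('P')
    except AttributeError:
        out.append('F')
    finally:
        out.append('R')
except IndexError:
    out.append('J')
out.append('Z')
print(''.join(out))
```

Execution trace: 'E' (inner try body, no exception) → 'V' (inner finally) → 'Q' (try body, no exception) → 'R' (finally) → 'Z' (after the try/except). Output: EVQRZ

Answer: EVQRZ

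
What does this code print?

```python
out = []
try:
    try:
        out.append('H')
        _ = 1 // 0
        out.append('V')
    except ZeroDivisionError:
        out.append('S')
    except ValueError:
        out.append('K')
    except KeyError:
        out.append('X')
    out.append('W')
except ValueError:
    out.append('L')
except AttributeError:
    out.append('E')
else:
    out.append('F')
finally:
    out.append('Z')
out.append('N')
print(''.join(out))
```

Execution trace: 'H' (inner try body) → 'S' (inner except ZeroDivisionError) → 'W' (try body, no exception) → 'F' (else) → 'Z' (finally) → 'N' (after the try/except). Output: HSWFZN

Answer: HSWFZN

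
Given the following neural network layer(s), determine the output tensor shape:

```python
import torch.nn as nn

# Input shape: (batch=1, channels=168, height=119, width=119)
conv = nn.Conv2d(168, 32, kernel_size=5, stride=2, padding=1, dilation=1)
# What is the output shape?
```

Input: (1, 168, 119, 119) -> Output: (1, 32, 59, 59)

Answer: (1, 32, 59, 59)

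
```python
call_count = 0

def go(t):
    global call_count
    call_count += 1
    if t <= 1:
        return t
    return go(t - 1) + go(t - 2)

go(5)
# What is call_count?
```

Calls(t) = 1 + Calls(t-1) + Calls(t-2); Calls(0)=Calls(1)=1. For t=5 this gives 15.

Answer: 15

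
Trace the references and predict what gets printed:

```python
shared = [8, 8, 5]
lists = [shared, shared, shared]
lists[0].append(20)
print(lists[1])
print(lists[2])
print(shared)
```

Key concept: list of same reference.
Step by step:
`shared = [8, 8, 5]` → shared = [8, 8, 5]
`lists = [shared, shared, shared]` → lists = [[8, 8, 5], [8, 8, 5], [8, 8, 5]]
`lists[0].append(20)` → shared = [8, 8, 5, 20]; lists = [[8, 8, 5, 20], [8, 8, 5, 20], [8, 8, 5, 20]]
`print(lists[1])` → prints [8, 8, 5, 20]
`print(lists[2])` → prints [8, 8, 5, 20]
`print(shared)` → prints [8, 8, 5, 20]

Answer:
[8, 8, 5, 20]
[8, 8, 5, 20]
[8, 8, 5, 20]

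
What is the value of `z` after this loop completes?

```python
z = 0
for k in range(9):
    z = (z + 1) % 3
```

Increment mod 3, 9 times = 0
`z` takes the values: 0 → 1 → 2 → 0 → 1 → 2 → 0 → 1 → 2 → 0

Answer: 0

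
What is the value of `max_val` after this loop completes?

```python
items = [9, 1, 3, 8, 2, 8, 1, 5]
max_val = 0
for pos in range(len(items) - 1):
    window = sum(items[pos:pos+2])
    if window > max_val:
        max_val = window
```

Max sum of 2-element window in [9, 1, 3, 8, 2, 8, 1, 5]
`max_val` takes the values: 0 → 10 → 11

Answer: 11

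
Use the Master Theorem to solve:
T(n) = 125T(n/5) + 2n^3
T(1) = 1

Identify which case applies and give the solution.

a=125, b=5, f(n)=2n^3. log_5(125) = 3. Since c=3 = 3, Case 2 applies: T(n) = Θ(n^log_b(a) · log n) = O(n^3 log n).

Answer: O(n^3 log n) - Case 2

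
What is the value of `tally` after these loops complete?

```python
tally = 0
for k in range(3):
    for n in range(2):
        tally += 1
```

3 * 2 = 6
`tally` takes the values: 0 → 1 → 2 → 3 → 4 → 5 → 6

Answer: 6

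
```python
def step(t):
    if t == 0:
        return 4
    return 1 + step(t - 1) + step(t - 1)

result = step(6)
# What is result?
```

step(t) = 1 + 2·step(t-1), step(0)=4. Closed form: (4+1)·2^6 - 1 = 319.

Answer: 319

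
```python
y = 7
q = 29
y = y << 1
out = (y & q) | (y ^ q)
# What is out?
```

Trace:
`y = 7` → y = 7
`q = 29` → q = 29
`y = y << 1` → y = 14
`out = (y & q) | (y ^ q)` → out = 31
So out = 31

Answer: 31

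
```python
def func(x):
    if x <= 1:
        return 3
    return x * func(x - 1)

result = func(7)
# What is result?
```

func(7) = 7 * 6 * 5 * 4 * 3 * 2 * 3 = 15120

Answer: 15120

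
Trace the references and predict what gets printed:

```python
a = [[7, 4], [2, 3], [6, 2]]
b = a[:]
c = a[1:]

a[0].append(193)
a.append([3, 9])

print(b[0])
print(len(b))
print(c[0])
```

Key concept: slice with nested mutation.
Step by step:
`a = [[7, 4], [2, 3], [6, 2]]` → a = [[7, 4], [2, 3], [6, 2]]
`b = a[:]` → b = [[7, 4], [2, 3], [6, 2]]
`c = a[1:]` → c = [[2, 3], [6, 2]]
`a[0].append(193)` → a = [[7, 4, 193], [2, 3], [6, 2]]; b = [[7, 4, 193], [2, 3], [6, 2]]
`a.append([3, 9])` → a = [[7, 4, 193], [2, 3], [6, 2], [3, 9]]
`print(b[0])` → prints [7, 4, 193]
`print(len(b))` → prints 3
`print(c[0])` → prints [2, 3]

Answer:
[7, 4, 193]
3
[2, 3]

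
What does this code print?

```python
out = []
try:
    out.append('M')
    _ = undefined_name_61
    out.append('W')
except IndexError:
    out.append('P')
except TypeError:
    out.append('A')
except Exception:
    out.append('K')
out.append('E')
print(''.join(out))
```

Execution trace: 'M' (try body) → 'K' (except Exception) → 'E' (after the try/except). Output: MKE

Answer: MKE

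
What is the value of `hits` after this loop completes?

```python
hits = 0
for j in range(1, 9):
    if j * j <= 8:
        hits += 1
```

Count numbers where j² ≤ 8
`hits` takes the values: 0 → 1 → 2

Answer: 2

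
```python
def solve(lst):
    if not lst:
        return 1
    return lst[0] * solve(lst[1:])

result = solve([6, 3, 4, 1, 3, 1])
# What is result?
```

Product over [6, 3, 4, 1, 3, 1] = 6 * 3 * 4 * 1 * 3 * 1 = 216

Answer: 216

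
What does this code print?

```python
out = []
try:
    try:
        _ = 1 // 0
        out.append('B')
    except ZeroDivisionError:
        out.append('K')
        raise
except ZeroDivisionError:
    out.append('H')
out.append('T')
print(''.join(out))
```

Execution trace: 'K' (inner except ZeroDivisionError) → 'H' (outer except ZeroDivisionError) → 'T' (after the try/except). Output: KHT

Answer: KHT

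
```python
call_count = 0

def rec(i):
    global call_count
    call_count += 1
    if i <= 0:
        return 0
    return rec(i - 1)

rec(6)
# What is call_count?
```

Linear recursion stepping by 1: 7 calls from i=6 down to ≤0.

Answer: 7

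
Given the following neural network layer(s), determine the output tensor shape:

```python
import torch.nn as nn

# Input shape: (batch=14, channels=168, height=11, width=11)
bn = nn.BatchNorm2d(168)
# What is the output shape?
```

Input: (14, 168, 11, 11) -> Output: (14, 168, 11, 11)

Answer: (14, 168, 11, 11)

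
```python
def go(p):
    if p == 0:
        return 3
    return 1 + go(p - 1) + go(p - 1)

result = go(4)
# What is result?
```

go(p) = 1 + 2·go(p-1), go(0)=3. Closed form: (3+1)·2^4 - 1 = 63.

Answer: 63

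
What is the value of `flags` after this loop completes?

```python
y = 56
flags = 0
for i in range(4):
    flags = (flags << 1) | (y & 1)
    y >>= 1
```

Reverse lowest 4 bits of 56
`flags` takes the values: 0 → 1

Answer: 1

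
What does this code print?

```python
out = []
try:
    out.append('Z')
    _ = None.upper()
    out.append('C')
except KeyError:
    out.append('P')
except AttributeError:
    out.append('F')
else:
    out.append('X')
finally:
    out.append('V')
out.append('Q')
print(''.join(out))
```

Execution trace: 'Z' (try body) → 'F' (except AttributeError) → 'V' (finally) → 'Q' (after the try/except). Output: ZFVQ

Answer: ZFVQ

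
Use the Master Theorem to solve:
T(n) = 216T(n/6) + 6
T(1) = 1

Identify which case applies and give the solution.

a=216, b=6, f(n)=6. log_6(216) = 3. Since c=0 < 3, Case 1 applies: T(n) = Θ(n^log_b(a)) = O(n^3).

Answer: O(n^3) - Case 1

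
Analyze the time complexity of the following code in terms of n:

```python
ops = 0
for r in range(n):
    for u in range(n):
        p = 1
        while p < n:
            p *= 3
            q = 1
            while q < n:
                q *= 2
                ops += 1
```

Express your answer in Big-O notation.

Each loop level contributes: n × n × log n × log n. Multiplying the contributions gives O(n^2 log² n).

Answer: O(n^2 log² n)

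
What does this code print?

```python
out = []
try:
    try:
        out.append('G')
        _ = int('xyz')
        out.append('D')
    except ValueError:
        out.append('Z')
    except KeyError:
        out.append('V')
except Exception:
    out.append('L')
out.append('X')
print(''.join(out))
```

Execution trace: 'G' (inner try body) → 'Z' (inner except ValueError) → 'X' (after the try/except). Output: GZX

Answer: GZX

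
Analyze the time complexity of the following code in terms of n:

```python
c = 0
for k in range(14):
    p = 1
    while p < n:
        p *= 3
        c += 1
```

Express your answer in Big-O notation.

Each loop level contributes: 1 × log n. Multiplying the contributions gives O(log n).

Answer: O(log n)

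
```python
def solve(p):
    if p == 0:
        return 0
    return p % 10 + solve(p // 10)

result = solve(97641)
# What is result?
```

Sum of digits of 97641: 1 + 4 + 6 + 7 + 9 = 27

Answer: 27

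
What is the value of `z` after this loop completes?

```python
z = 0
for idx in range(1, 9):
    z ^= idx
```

XOR of 1 to 8
`z` takes the values: 0 → 1 → 3 → 0 → 4 → 1 → 7 → 0 → 8

Answer: 8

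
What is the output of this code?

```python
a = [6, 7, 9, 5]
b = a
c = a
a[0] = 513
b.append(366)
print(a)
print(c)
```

Key concept: multiple aliases.
Step by step:
`a = [6, 7, 9, 5]` → a = [6, 7, 9, 5]
`b = a` → b = [6, 7, 9, 5] (same object as a)
`c = a` → c = [6, 7, 9, 5] (same object as a, b)
`a[0] = 513` → a = [513, 7, 9, 5] (same object as b, c); b = [513, 7, 9, 5] (same object as a, c); c = [513, 7, 9, 5] (same object as a, b)
`b.append(366)` → a = [513, 7, 9, 5, 366] (same object as b, c); b = [513, 7, 9, 5, 366] (same object as a, c); c = [513, 7, 9, 5, 366] (same object as a, b)
`print(a)` → prints [513, 7, 9, 5, 366]
`print(c)` → prints [513, 7, 9, 5, 366]

Answer:
[513, 7, 9, 5, 366]
[513, 7, 9, 5, 366]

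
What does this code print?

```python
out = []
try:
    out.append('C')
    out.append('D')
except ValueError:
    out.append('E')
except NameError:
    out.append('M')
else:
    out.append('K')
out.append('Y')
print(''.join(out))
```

Execution trace: 'C' (try body) → 'D' (try body, no exception) → 'K' (else) → 'Y' (after the try/except). Output: CDKY

Answer: CDKY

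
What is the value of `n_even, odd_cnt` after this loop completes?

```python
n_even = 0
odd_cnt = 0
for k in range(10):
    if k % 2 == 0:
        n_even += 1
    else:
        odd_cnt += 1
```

Count evens and odds in range(10)
`n_even, odd_cnt` takes the values: (0, 0) → (1, 0) → (1, 1) → (2, 1) → (2, 2) → (3, 2) → (3, 3) → (4, 3) → (4, 4) → (5, 4) → (5, 5)

Answer: 5, 5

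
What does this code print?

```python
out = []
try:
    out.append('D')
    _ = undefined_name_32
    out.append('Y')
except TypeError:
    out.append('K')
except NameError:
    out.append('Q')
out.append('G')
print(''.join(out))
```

Execution trace: 'D' (try body) → 'Q' (except NameError) → 'G' (after the try/except). Output: DQG

Answer: DQG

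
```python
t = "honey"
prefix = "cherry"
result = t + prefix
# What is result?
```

Trace:
`t = "honey"` → t = 'honey'
`prefix = "cherry"` → prefix = 'cherry'
`result = t + prefix` → result = 'honeycherry'
So result = 'honeycherry'

Answer: 'honeycherry'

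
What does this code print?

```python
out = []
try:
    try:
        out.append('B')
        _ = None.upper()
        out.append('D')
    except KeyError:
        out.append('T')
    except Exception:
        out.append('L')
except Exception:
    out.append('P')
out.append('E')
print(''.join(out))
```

Execution trace: 'B' (inner try body) → 'L' (inner except Exception) → 'E' (after the try/except). Output: BLE

Answer: BLE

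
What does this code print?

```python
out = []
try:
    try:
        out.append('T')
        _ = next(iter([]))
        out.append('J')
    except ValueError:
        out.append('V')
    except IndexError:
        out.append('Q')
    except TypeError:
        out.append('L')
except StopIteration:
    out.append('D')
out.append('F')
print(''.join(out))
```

Execution trace: 'T' (try body) → 'D' (outer except StopIteration) → 'F' (after the try/except). Output: TDF

Answer: TDF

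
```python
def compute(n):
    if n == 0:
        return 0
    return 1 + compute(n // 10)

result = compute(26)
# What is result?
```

Count of digits of 26: 2

Answer: 2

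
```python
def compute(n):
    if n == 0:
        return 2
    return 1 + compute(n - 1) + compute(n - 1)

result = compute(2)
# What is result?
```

compute(n) = 1 + 2·compute(n-1), compute(0)=2. Closed form: (2+1)·2^2 - 1 = 11.

Answer: 11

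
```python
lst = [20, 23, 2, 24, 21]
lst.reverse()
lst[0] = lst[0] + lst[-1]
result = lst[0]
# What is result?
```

Trace:
`lst = [20, 23, 2, 24, 21]` → lst = [20, 23, 2, 24, 21]
`lst.reverse()` → lst = [21, 24, 2, 23, 20]
`lst[0] = lst[0] + lst[-1]` → lst = [41, 24, 2, 23, 20]
`result = lst[0]` → result = 41
So result = 41

Answer: 41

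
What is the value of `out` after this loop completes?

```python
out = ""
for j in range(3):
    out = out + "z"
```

Repeat 'z' 3 times
`out` takes the values: "" → "z" → "zz" → "zzz"

Answer: "zzz"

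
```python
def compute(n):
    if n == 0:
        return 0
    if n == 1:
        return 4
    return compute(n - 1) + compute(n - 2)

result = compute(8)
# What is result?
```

Build up from base cases: compute(0)=0, compute(1)=4, compute(2)=4, compute(3)=8, compute(4)=12, compute(5)=20, compute(6)=32, ..., compute(8)=84

Answer: 84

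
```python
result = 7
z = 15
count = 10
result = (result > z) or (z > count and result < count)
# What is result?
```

Trace:
`result = 7` → result = 7
`z = 15` → z = 15
`count = 10` → count = 10
`result = (result > z) or (z > count and result < count)` → result = True
So result = True

Answer: True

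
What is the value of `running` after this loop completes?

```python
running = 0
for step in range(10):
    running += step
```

Sum of 0 to 9 = 45
`running` takes the values: 0 → 1 → 3 → 6 → 10 → 15 → 21 → 28 → 36 → 45

Answer: 45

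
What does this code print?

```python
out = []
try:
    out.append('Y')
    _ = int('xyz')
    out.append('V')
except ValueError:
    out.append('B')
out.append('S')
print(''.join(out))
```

Execution trace: 'Y' (try body) → 'B' (except ValueError) → 'S' (after the try/except). Output: YBS

Answer: YBS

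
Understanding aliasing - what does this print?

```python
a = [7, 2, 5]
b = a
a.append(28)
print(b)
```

Key concept: basic list aliasing.
Step by step:
`a = [7, 2, 5]` → a = [7, 2, 5]
`b = a` → b = [7, 2, 5] (same object as a)
`a.append(28)` → a = [7, 2, 5, 28] (same object as b); b = [7, 2, 5, 28] (same object as a)
`print(b)` → prints [7, 2, 5, 28]

Answer: [7, 2, 5, 28]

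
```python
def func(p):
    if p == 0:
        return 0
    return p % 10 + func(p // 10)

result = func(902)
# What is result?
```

Sum of digits of 902: 2 + 0 + 9 = 11

Answer: 11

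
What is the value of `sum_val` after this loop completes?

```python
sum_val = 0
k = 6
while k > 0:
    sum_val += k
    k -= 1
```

Sum 6 down to 1
`sum_val` takes the values: 0 → 6 → 11 → 15 → 18 → 20 → 21

Answer: 21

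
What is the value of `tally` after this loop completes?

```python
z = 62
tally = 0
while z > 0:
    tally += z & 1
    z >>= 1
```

Count set bits in 62 (binary: 0b111110)
`tally` takes the values: 0 → 1 → 2 → 3 → 4 → 5

Answer: 5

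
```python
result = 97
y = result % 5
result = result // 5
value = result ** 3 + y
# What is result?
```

Trace:
`result = 97` → result = 97
`y = result % 5` → y = 2
`result = result // 5` → result = 19
`value = result ** 3 + y` → value = 6861
So result = 19

Answer: 19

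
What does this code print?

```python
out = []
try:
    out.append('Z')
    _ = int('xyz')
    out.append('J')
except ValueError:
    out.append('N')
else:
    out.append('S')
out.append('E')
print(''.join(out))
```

Execution trace: 'Z' (try body) → 'N' (except ValueError) → 'E' (after the try/except). Output: ZNE

Answer: ZNE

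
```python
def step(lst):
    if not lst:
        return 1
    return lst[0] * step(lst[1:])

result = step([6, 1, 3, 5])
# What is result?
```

Product over [6, 1, 3, 5] = 6 * 1 * 3 * 5 = 90

Answer: 90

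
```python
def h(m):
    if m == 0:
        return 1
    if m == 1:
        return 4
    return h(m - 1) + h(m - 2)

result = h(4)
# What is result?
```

Build up from base cases: h(0)=1, h(1)=4, h(2)=5, h(3)=9, h(4)=14

Answer: 14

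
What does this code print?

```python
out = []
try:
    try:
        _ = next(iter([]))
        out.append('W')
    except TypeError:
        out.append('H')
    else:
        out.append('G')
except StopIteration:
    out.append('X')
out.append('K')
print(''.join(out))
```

Execution trace: 'X' (outer except StopIteration) → 'K' (after the try/except). Output: XK

Answer: XK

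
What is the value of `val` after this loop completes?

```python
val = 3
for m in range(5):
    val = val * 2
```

Multiply by 2, 5 times: 3 * 2^5 = 96
`val` takes the values: 3 → 6 → 12 → 24 → 48 → 96

Answer: 96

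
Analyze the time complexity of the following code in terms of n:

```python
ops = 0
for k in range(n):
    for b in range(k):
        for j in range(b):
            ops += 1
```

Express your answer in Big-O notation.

Each loop level contributes: n × n × n. Multiplying the contributions gives O(n^3).

Answer: O(n^3)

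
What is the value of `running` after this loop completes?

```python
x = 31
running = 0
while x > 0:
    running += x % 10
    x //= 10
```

Sum digits of 31
`running` takes the values: 0 → 1 → 4

Answer: 4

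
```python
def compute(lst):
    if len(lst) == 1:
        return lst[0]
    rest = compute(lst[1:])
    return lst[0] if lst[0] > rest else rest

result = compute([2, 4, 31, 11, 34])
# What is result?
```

Recursive max over [2, 4, 31, 11, 34] = 34

Answer: 34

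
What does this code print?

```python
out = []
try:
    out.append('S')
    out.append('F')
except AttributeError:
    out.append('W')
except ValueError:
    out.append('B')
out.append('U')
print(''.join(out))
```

Execution trace: 'S' (try body) → 'F' (try body, no exception) → 'U' (after the try/except). Output: SFU

Answer: SFU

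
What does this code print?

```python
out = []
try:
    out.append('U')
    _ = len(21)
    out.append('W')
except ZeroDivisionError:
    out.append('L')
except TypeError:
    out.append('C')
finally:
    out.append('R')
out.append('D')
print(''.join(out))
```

Execution trace: 'U' (try body) → 'C' (except TypeError) → 'R' (finally) → 'D' (after the try/except). Output: UCRD

Answer: UCRD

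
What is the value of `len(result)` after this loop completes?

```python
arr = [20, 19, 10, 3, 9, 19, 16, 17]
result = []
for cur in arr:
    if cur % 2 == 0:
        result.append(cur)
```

Count even numbers in [20, 19, 10, 3, 9, 19, 16, 17]
`result` takes the values: [] → [20] → [20, 10] → [20, 10, 16]
So `len(result)` = 3

Answer: 3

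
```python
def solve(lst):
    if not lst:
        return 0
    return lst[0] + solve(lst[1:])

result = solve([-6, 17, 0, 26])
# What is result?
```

(-6) + 17 + 0 + 26 + 0 = 37

Answer: 37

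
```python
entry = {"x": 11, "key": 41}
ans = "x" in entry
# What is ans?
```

Trace:
`entry = {"x": 11, "key": 41}` → entry = {'x': 11, 'key': 41}
`ans = "x" in entry` → ans = True
So ans = True

Answer: True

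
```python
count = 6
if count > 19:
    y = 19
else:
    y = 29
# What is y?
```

Trace:
`count = 6` → count = 6
`if count > 19: ...` → count > 19 is False, take else branch → y = 29
So y = 29

Answer: 29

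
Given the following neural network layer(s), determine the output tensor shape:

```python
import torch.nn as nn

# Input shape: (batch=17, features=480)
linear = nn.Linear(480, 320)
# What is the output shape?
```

Input: (17, 480) -> Output: (17, 320)

Answer: (17, 320)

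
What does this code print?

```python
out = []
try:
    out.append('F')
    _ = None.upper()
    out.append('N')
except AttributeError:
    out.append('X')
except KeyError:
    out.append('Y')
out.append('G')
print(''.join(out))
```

Execution trace: 'F' (try body) → 'X' (except AttributeError) → 'G' (after the try/except). Output: FXG

Answer: FXG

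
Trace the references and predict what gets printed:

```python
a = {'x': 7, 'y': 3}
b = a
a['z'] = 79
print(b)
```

Key concept: dict aliasing.
Step by step:
`a = {'x': 7, 'y': 3}` → a = {'x': 7, 'y': 3}
`b = a` → b = {'x': 7, 'y': 3} (same object as a)
`a['z'] = 79` → a = {'x': 7, 'y': 3, 'z': 79} (same object as b); b = {'x': 7, 'y': 3, 'z': 79} (same object as a)
`print(b)` → prints {'x': 7, 'y': 3, 'z': 79}

Answer: {'x': 7, 'y': 3, 'z': 79}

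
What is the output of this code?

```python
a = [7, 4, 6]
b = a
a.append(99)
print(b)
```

Key concept: basic list aliasing.
Step by step:
`a = [7, 4, 6]` → a = [7, 4, 6]
`b = a` → b = [7, 4, 6] (same object as a)
`a.append(99)` → a = [7, 4, 6, 99] (same object as b); b = [7, 4, 6, 99] (same object as a)
`print(b)` → prints [7, 4, 6, 99]

Answer: [7, 4, 6, 99]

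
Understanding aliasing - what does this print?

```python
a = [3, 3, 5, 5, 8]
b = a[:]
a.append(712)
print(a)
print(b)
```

Key concept: slice [:] creates copy.
Step by step:
`a = [3, 3, 5, 5, 8]` → a = [3, 3, 5, 5, 8]
`b = a[:]` → b = [3, 3, 5, 5, 8]
`a.append(712)` → a = [3, 3, 5, 5, 8, 712]
`print(a)` → prints [3, 3, 5, 5, 8, 712]
`print(b)` → prints [3, 3, 5, 5, 8]

Answer:
[3, 3, 5, 5, 8, 712]
[3, 3, 5, 5, 8]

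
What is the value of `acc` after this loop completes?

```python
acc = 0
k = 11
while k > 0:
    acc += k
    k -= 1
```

Sum 11 down to 1
`acc` takes the values: 0 → 11 → 21 → 30 → 38 → 45 → 51 → 56 → 60 → 63 → 65 → 66

Answer: 66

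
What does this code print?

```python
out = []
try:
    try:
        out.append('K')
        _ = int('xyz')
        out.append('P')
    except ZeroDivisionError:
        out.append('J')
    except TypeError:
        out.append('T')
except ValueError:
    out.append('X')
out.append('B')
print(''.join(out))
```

Execution trace: 'K' (try body) → 'X' (outer except ValueError) → 'B' (after the try/except). Output: KXB

Answer: KXB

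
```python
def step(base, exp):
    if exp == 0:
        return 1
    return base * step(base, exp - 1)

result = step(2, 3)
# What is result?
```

step(2, 3) = 2 * 2 * 2 = 8

Answer: 8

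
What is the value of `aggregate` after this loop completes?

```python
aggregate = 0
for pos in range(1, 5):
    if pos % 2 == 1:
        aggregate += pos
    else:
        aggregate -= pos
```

Add odd, subtract even
`aggregate` takes the values: 0 → 1 → -1 → 2 → -2

Answer: -2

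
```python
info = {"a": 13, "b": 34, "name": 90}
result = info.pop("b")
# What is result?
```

Trace:
`info = {"a": 13, "b": 34, "name": 90}` → info = {'a': 13, 'b': 34, 'name': 90}
`result = info.pop("b")` → info = {'a': 13, 'name': 90}; result = 34
So result = 34

Answer: 34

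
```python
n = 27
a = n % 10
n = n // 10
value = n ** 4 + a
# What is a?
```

Trace:
`n = 27` → n = 27
`a = n % 10` → a = 7
`n = n // 10` → n = 2
`value = n ** 4 + a` → value = 23
So a = 7

Answer: 7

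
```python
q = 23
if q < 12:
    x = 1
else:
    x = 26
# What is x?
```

Trace:
`q = 23` → q = 23
`if q < 12: ...` → q < 12 is False, take else branch → x = 26
So x = 26

Answer: 26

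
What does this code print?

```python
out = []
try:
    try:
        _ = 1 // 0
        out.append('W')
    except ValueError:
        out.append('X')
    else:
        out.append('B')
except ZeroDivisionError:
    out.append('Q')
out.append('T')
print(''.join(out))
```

Execution trace: 'Q' (outer except ZeroDivisionError) → 'T' (after the try/except). Output: QT

Answer: QT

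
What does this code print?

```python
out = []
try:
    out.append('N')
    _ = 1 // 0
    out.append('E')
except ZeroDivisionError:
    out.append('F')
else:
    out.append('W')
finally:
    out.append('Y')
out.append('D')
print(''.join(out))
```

Execution trace: 'N' (try body) → 'F' (except ZeroDivisionError) → 'Y' (finally) → 'D' (after the try/except). Output: NFYD

Answer: NFYD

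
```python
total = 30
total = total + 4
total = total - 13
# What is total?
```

Trace:
`total = 30` → total = 30
`total = total + 4` → total = 34
`total = total - 13` → total = 21
So total = 21

Answer: 21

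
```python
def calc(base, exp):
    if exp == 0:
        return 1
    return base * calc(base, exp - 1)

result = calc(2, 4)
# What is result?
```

calc(2, 4) = 2 * 2 * 2 * 2 = 16

Answer: 16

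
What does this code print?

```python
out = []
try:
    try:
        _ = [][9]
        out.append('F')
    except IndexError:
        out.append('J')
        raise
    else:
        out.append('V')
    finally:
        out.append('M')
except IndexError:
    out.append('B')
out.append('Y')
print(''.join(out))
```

Execution trace: 'J' (inner except IndexError) → 'M' (inner finally) → 'B' (outer except IndexError) → 'Y' (after the try/except). Output: JMBY

Answer: JMBY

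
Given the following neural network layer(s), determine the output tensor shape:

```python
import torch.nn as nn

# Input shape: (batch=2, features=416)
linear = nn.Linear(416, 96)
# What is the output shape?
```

Input: (2, 416) -> Output: (2, 96)

Answer: (2, 96)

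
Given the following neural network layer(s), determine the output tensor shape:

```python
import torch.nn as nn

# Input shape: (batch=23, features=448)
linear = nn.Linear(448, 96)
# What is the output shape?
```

Input: (23, 448) -> Output: (23, 96)

Answer: (23, 96)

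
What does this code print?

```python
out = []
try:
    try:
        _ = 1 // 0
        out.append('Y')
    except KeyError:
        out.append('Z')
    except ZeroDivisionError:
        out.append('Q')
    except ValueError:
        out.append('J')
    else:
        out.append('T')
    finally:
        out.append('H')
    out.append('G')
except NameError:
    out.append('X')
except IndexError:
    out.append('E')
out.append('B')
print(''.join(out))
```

Execution trace: 'Q' (inner except ZeroDivisionError) → 'H' (inner finally) → 'G' (try body, no exception) → 'B' (after the try/except). Output: QHGB

Answer: QHGB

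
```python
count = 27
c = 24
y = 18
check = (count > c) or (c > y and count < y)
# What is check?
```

Trace:
`count = 27` → count = 27
`c = 24` → c = 24
`y = 18` → y = 18
`check = (count > c) or (c > y and count < y)` → check = True
So check = True

Answer: True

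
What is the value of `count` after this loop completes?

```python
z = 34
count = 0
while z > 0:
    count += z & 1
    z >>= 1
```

Count set bits in 34 (binary: 0b100010)
`count` takes the values: 0 → 1 → 2

Answer: 2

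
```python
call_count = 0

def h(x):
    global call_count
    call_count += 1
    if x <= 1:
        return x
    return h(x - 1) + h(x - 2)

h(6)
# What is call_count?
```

Calls(x) = 1 + Calls(x-1) + Calls(x-2); Calls(0)=Calls(1)=1. For x=6 this gives 25.

Answer: 25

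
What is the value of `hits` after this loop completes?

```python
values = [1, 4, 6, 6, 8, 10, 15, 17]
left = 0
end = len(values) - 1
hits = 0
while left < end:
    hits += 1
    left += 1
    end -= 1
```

Iterations until pointers meet (list length 8)
`hits` takes the values: 0 → 1 → 2 → 3 → 4

Answer: 4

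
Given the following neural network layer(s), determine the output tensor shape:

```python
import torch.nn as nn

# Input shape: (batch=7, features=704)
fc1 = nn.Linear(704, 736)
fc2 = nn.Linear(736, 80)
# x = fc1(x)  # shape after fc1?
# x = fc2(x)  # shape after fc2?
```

Input: (7, 704) -> after fc1: (7, 736) -> Output: (7, 80)

Answer: (7, 80)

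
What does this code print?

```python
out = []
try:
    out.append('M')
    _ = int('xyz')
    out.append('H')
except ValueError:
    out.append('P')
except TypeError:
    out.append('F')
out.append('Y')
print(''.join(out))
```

Execution trace: 'M' (try body) → 'P' (except ValueError) → 'Y' (after the try/except). Output: MPY

Answer: MPY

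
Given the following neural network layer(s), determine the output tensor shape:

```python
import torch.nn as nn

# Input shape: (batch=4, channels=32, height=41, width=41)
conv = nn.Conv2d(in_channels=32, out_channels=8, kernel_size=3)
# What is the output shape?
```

Input: (4, 32, 41, 41) -> Output: (4, 8, 39, 39)

Answer: (4, 8, 39, 39)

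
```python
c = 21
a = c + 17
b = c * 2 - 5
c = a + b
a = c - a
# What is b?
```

Trace:
`c = 21` → c = 21
`a = c + 17` → a = 38
`b = c * 2 - 5` → b = 37
`c = a + b` → c = 75
`a = c - a` → a = 37
So b = 37

Answer: 37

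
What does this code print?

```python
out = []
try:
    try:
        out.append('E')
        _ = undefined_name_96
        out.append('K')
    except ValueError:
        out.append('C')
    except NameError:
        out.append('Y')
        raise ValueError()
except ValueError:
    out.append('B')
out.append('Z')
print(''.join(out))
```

Execution trace: 'E' (inner try body) → 'Y' (inner except NameError) → 'B' (outer except ValueError) → 'Z' (after the try/except). Output: EYBZ

Answer: EYBZ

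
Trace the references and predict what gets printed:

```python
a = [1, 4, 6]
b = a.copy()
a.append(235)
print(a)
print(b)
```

Key concept: list.copy() creates independent copy.
Step by step:
`a = [1, 4, 6]` → a = [1, 4, 6]
`b = a.copy()` → b = [1, 4, 6]
`a.append(235)` → a = [1, 4, 6, 235]
`print(a)` → prints [1, 4, 6, 235]
`print(b)` → prints [1, 4, 6]

Answer:
[1, 4, 6, 235]
[1, 4, 6]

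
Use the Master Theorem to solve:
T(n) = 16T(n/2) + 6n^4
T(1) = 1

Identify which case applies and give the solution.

a=16, b=2, f(n)=6n^4. log_2(16) = 4. Since c=4 = 4, Case 2 applies: T(n) = Θ(n^log_b(a) · log n) = O(n^4 log n).

Answer: O(n^4 log n) - Case 2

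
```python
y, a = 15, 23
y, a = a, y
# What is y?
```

Trace:
`y, a = 15, 23` → y = 15; a = 23
`y, a = a, y` → y = 23; a = 15
So y = 23

Answer: 23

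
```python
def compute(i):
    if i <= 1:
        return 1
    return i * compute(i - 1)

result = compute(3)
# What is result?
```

compute(3) = 3 * 2 * 1 = 6

Answer: 6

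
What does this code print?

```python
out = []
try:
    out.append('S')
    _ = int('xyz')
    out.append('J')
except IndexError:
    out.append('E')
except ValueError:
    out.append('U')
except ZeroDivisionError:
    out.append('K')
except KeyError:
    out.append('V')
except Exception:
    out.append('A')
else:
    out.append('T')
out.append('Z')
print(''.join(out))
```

Execution trace: 'S' (try body) → 'U' (except ValueError) → 'Z' (after the try/except). Output: SUZ

Answer: SUZ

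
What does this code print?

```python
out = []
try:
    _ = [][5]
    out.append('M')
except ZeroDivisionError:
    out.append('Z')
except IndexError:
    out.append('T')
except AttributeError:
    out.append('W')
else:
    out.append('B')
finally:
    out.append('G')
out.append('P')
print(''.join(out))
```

Execution trace: 'T' (except IndexError) → 'G' (finally) → 'P' (after the try/except). Output: TGP

Answer: TGP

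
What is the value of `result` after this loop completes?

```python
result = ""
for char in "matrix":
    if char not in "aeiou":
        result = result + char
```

Remove vowels from 'matrix'
`result` takes the values: "" → "m" → "mt" → "mtr" → "mtrx"

Answer: "mtrx"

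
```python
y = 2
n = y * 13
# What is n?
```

Trace:
`y = 2` → y = 2
`n = y * 13` → n = 26
So n = 26

Answer: 26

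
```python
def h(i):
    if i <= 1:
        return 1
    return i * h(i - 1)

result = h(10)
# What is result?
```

h(10) = 10 * 9 * 8 * 7 * 6 * 5 * 4 * 3 * 2 * 1 = 3628800

Answer: 3628800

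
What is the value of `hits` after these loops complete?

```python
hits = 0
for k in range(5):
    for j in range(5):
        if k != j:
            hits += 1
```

5² - 5 (exclude diagonal)
`hits` takes the values: 0 → 1 → 2 → 3 → 4 → 5 → 6 → 7 → 8 → 9 → 10 → 11 → 12 → 13 → 14 → 15 → 16 → 17 → 18 → 19 → 20

Answer: 20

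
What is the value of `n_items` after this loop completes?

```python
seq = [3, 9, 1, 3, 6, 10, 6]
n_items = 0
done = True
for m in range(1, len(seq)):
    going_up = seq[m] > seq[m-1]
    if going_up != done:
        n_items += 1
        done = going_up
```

Count direction changes in [3, 9, 1, 3, 6, 10, 6]
`n_items` takes the values: 0 → 1 → 2 → 3

Answer: 3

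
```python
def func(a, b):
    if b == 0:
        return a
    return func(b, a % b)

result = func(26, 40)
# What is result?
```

func(26, 40) -> func(40, 26) -> func(26, 14) -> func(14, 12) -> func(12, 2) -> func(2, 0) -> 2

Answer: 2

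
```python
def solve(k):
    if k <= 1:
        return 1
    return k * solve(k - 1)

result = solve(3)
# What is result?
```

solve(3) = 3 * 2 * 1 = 6

Answer: 6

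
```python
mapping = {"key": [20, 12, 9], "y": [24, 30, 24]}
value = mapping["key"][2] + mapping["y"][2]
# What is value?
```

Trace:
`mapping = {"key": [20, 12, 9], "y": [24, 30, 24]}` → mapping = {'key': [20, 12, 9], 'y': [24, 30, 24]}
`value = mapping["key"][2] + mapping["y"][2]` → value = 33
So value = 33

Answer: 33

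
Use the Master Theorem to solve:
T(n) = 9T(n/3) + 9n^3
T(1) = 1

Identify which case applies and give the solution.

a=9, b=3, f(n)=9n^3. log_3(9) = 2. Since c=3 > 2 and the regularity condition holds (9(n/3)^3 = (9/3^3)n^3 with 9/3^3 < 1), Case 3 applies: T(n) = Θ(f(n)) = O(n^3).

Answer: O(n^3) - Case 3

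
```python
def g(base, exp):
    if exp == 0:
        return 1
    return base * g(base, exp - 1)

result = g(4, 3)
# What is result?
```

g(4, 3) = 4 * 4 * 4 = 64

Answer: 64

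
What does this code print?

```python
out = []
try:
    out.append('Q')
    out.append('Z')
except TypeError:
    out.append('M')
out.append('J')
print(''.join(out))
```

Execution trace: 'Q' (try body) → 'Z' (try body, no exception) → 'J' (after the try/except). Output: QZJ

Answer: QZJ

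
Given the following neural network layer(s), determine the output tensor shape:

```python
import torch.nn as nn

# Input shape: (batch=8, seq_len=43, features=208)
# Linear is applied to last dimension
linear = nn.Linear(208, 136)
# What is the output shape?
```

Input: (8, 43, 208) -> Output: (8, 43, 136)

Answer: (8, 43, 136)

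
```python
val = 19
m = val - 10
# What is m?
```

Trace:
`val = 19` → val = 19
`m = val - 10` → m = 9
So m = 9

Answer: 9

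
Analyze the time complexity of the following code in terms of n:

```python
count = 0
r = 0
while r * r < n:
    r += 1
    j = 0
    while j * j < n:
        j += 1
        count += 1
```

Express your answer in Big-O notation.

Each loop level contributes: √n × √n. Multiplying the contributions gives O(n).

Answer: O(n)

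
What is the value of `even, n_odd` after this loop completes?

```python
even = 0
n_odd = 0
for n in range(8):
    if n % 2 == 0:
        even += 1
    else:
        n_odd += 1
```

Count evens and odds in range(8)
`even, n_odd` takes the values: (0, 0) → (1, 0) → (1, 1) → (2, 1) → (2, 2) → (3, 2) → (3, 3) → (4, 3) → (4, 4)

Answer: 4, 4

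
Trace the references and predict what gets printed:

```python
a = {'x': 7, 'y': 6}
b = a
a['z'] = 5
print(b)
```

Key concept: dict aliasing.
Step by step:
`a = {'x': 7, 'y': 6}` → a = {'x': 7, 'y': 6}
`b = a` → b = {'x': 7, 'y': 6} (same object as a)
`a['z'] = 5` → a = {'x': 7, 'y': 6, 'z': 5} (same object as b); b = {'x': 7, 'y': 6, 'z': 5} (same object as a)
`print(b)` → prints {'x': 7, 'y': 6, 'z': 5}

Answer: {'x': 7, 'y': 6, 'z': 5}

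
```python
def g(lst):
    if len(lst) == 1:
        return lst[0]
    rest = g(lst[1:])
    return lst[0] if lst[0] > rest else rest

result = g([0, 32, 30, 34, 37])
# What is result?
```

Recursive max over [0, 32, 30, 34, 37] = 37

Answer: 37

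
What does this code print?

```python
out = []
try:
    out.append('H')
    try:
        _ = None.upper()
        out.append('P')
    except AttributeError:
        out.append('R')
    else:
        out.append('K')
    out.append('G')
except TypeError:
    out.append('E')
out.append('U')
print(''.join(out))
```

Execution trace: 'H' (try body) → 'R' (inner except AttributeError) → 'G' (try body, no exception) → 'U' (after the try/except). Output: HRGU

Answer: HRGU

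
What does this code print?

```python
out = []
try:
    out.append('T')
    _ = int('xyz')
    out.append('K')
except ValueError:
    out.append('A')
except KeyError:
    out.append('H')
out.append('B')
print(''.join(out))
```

Execution trace: 'T' (try body) → 'A' (except ValueError) → 'B' (after the try/except). Output: TAB

Answer: TAB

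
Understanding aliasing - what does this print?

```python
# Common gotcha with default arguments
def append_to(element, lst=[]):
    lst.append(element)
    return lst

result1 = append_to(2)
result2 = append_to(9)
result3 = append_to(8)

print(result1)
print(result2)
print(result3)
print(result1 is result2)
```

Key concept: mutable default argument gotcha.
Step by step:
`result1 = append_to(2)` → result1 = [2]
`result2 = append_to(9)` → result1 = [2, 9] (same object as result2); result2 = [2, 9] (same object as result1)
`result3 = append_to(8)` → result1 = [2, 9, 8] (same object as result2, result3); result2 = [2, 9, 8] (same object as result1, result3); result3 = [2, 9, 8] (same object as result1, result2)
`print(result1)` → prints [2, 9, 8]
`print(result2)` → prints [2, 9, 8]
`print(result3)` → prints [2, 9, 8]
`print(result1 is result2)` → prints True

Answer:
[2, 9, 8]
[2, 9, 8]
[2, 9, 8]
True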